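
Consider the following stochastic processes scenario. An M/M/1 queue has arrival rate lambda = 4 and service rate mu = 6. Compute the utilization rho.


rho = lambda/mu
= 4/6
= 0.6667

0.6667


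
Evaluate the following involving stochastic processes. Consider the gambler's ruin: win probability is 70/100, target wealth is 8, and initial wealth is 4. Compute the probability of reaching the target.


Gambler's ruin formula:
r = q/p = 0.3000/0.7000 = 0.4286
P(win) = (1 - r^i)/(1 - r^N)
= (1 - 0.4286^4)/(1 - 0.4286^8)
= 0.9674

0.9674


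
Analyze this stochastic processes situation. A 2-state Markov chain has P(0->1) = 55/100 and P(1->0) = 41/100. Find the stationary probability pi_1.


Stationary distribution: pi_0 = p10/(p01+p10), pi_1 = p01/(p01+p10)
p01 = 0.5500, p10 = 0.4100
pi_1 = 0.5729

0.5729


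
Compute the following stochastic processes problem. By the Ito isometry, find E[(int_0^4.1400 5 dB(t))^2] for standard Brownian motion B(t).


By Ito isometry: E[(int f dB)^2] = int f^2 dt
= 5^2 * 4.1400
= 25 * 4.1400 = 103.5000

103.5000


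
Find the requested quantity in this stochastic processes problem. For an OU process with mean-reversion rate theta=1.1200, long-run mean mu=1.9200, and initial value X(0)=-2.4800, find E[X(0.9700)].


E[X(t)] = mu + (X(0) - mu)*exp(-theta*t)
= 1.9200 + (-2.4800 - 1.9200)*exp(-1.1200*0.9700)
= 1.9200 + -4.4000 * 0.3374
= 0.4353

0.4353


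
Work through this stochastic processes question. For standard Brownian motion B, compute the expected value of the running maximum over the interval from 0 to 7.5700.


E(max B(s)) = sqrt(2t/pi)
= sqrt(2*7.5700/pi)
= sqrt(4.8192)
= 2.1953

2.1953


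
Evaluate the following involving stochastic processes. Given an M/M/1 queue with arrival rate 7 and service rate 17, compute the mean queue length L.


rho = 7/17 = 0.4118
L = rho/(1-rho)
= 0.4118/0.5882
= 0.7000

0.7000


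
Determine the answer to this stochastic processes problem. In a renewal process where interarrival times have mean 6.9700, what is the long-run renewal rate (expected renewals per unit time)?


Long-run renewal rate = 1/E(X)
= 1/6.9700
= 0.1435

0.1435


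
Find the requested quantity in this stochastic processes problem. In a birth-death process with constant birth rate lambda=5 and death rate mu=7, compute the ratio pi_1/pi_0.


For birth-death process, pi_n/pi_0 = (lambda/mu)^n
= (5/7)^1
= 0.7143

0.7143


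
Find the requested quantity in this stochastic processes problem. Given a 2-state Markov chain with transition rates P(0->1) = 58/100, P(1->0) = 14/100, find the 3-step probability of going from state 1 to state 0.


Computing P^3 by matrix multiplication.
P = [[0.4200, 0.5800], [0.1400, 0.8600]]
After raising P to the power 3:
P^3(1,0) = 0.1902

0.1902


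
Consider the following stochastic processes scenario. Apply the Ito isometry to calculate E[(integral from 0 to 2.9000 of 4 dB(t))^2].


By Ito isometry: E[(int f dB)^2] = int f^2 dt
= 4^2 * 2.9000
= 16 * 2.9000 = 46.4000

46.4000


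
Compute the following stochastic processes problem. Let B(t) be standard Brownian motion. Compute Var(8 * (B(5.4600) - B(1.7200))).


Var(alpha*(B(t)-B(s))) = alpha^2 * (t-s)
= 8^2 * (5.4600 - 1.7200)
= 64 * 3.7400
= 239.3600

239.3600


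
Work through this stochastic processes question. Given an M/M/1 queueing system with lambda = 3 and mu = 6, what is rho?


rho = lambda/mu
= 3/6
= 0.5000

0.5000


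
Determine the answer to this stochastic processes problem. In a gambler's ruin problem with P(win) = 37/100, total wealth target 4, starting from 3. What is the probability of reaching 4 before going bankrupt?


Gambler's ruin formula:
r = q/p = 0.6300/0.3700 = 1.7027
P(win) = (1 - r^i)/(1 - r^N)
= (1 - 1.7027^3)/(1 - 1.7027^4)
= 0.5316

0.5316


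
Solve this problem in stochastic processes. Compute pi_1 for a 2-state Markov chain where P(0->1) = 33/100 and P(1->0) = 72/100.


Stationary distribution: pi_0 = p10/(p01+p10), pi_1 = p01/(p01+p10)
p01 = 0.3300, p10 = 0.7200
pi_1 = 0.3143

0.3143


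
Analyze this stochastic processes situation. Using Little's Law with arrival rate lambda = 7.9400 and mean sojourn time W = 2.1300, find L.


Little's Law: L = lambda * W
= 7.9400 * 2.1300
= 16.9122

16.9122


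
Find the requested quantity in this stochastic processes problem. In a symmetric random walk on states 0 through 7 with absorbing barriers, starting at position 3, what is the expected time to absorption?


For symmetric RW on 0,...,N with absorbing barriers, E(i) = i*(N-i)
E(3) = 3 * 4 = 12

12


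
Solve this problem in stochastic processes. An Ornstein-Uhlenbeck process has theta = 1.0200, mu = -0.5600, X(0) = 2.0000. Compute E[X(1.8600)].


E[X(t)] = mu + (X(0) - mu)*exp(-theta*t)
= -0.5600 + (2.0000 - -0.5600)*exp(-1.0200*1.8600)
= -0.5600 + 2.5600 * 0.1500
= -0.1760

-0.1760


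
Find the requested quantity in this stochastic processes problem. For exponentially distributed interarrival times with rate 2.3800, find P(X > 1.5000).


P(X > t) = exp(-lambda * t)
= exp(-2.3800 * 1.5000)
= exp(-3.5700) = 0.0282

0.0282


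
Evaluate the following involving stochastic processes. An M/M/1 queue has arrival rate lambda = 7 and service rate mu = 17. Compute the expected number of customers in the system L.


rho = 7/17 = 0.4118
L = rho/(1-rho)
= 0.4118/0.5882
= 0.7000

0.7000


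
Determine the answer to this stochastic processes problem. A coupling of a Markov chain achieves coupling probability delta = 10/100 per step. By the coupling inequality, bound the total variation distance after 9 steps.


TV distance bound <= (1-delta)^n
= (1 - 0.1000)^9
= 0.9000^9
= 0.3874

0.3874


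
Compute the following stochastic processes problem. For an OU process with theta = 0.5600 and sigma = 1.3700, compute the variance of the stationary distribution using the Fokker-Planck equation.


Stationary variance = sigma^2 / (2*theta)
= 1.3700^2 / (2*0.5600)
= 1.8769 / 1.1200
= 1.6758

1.6758


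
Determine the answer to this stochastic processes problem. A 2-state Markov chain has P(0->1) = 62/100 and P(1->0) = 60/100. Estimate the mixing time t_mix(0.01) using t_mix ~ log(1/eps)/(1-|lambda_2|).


lambda_2 = |1 - p01 - p10| = |1 - 0.6200 - 0.6000| = 0.2200
t_mix ~ log(1/eps)/(1 - |lambda_2|)
= log(100)/(1 - 0.2200) = 4.6052/0.7800
= 5.9041

5.9041


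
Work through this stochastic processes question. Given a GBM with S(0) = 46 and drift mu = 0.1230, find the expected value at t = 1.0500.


E[S(t)] = S(0) * exp(mu * t)
= 46 * exp(0.1230 * 1.0500)
= 46 * 1.1379
= 52.3416

52.3416


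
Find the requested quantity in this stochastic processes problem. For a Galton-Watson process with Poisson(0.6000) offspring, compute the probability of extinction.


Since mu = 0.6000 <= 1, extinction probability = 1.

1.0000


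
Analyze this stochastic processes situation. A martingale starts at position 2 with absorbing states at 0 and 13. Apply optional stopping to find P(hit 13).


By optional stopping theorem: E(M at tau) = M(0) = 2
P(hit 13)*13 + P(hit 0)*0 = 2
P(hit 13) = (2 - 0)/(13 - 0) = 2/13 = 0.1538

0.1538


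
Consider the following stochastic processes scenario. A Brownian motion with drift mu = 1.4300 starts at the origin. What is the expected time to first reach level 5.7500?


Expected first passage time = a/mu
= 5.7500/1.4300
= 4.0210

4.0210


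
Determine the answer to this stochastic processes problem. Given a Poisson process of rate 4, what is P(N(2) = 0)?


P(N(t)=k) = (lambda*t)^k * exp(-lambda*t) / k!
lambda*t = 8
= 8^0 * exp(-8) / 0!
= 1 * 3.3546e-04 / 1
= 3.3546e-04

3.3546e-04


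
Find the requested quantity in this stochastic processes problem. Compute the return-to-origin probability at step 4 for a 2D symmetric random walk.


P = C(4,2)^2 / 4^4
= 6^2 / 256
= 36 / 256
= 0.1406

0.1406


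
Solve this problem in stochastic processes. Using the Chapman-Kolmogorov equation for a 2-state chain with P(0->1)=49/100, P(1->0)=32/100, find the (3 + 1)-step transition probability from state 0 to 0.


P^4 = P^3 * P^1
Computing via matrix multiplication of the transition matrix.
Entry (0,0) of P^4 = 0.3959

0.3959


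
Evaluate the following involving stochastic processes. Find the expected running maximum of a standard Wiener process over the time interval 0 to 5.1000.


E(max B(s)) = sqrt(2t/pi)
= sqrt(2*5.1000/pi)
= sqrt(3.2468)
= 1.8019

1.8019


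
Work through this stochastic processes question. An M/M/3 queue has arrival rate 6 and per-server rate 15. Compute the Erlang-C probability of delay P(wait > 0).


a = lambda/mu = 0.4000
rho = a/c = 0.1333
Erlang-C formula applied:
C(c,a) = 0.0082

0.0082


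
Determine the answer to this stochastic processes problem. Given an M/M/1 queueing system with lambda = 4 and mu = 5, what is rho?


rho = lambda/mu
= 4/5
= 0.8000

0.8000


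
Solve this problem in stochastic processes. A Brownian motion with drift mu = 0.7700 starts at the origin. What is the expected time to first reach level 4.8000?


Expected first passage time = a/mu
= 4.8000/0.7700
= 6.2338

6.2338


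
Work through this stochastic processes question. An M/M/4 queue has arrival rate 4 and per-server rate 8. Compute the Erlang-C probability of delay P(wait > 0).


a = lambda/mu = 0.5000
rho = a/c = 0.1250
Erlang-C formula applied:
C(c,a) = 0.0018

0.0018


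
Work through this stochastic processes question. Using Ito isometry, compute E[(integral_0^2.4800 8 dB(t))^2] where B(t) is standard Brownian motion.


By Ito isometry: E[(int f dB)^2] = int f^2 dt
= 8^2 * 2.4800
= 64 * 2.4800 = 158.7200

158.7200


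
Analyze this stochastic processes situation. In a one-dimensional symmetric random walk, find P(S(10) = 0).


P(S(10) = 0) = C(10,5) / 4^5
= 252 / 1024
= 0.2461

0.2461


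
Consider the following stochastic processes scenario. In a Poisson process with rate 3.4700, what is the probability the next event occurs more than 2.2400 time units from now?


P(X > t) = exp(-lambda * t)
= exp(-3.4700 * 2.2400)
= exp(-7.7728) = 4.2103e-04

4.2103e-04


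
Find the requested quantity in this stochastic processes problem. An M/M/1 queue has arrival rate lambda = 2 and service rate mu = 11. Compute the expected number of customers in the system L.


rho = 2/11 = 0.1818
L = rho/(1-rho)
= 0.1818/0.8182
= 0.2222

0.2222


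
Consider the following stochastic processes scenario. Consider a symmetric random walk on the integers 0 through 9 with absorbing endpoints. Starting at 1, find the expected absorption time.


For symmetric RW on 0,...,N with absorbing barriers, E(i) = i*(N-i)
E(1) = 1 * 8 = 8

8


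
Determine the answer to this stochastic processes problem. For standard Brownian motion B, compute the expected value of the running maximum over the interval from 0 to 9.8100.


E(max B(s)) = sqrt(2t/pi)
= sqrt(2*9.8100/pi)
= sqrt(6.2452)
= 2.4990

2.4990


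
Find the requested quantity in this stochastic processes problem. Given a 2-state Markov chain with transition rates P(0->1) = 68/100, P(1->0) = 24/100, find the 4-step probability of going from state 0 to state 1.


Computing P^4 by matrix multiplication.
P = [[0.3200, 0.6800], [0.2400, 0.7600]]
After raising P to the power 4:
P^4(0,1) = 0.7391

0.7391


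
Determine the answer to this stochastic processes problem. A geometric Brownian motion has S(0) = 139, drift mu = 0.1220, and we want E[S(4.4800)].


E[S(t)] = S(0) * exp(mu * t)
= 139 * exp(0.1220 * 4.4800)
= 139 * 1.7273
= 240.0948

240.0948


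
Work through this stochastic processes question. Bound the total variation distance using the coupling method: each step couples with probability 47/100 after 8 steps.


TV distance bound <= (1-delta)^n
= (1 - 0.4700)^8
= 0.5300^8
= 0.0062

0.0062


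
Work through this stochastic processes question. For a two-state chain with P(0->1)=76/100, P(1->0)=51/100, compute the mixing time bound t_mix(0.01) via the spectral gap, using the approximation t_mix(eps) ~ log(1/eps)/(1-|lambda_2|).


lambda_2 = |1 - p01 - p10| = |1 - 0.7600 - 0.5100| = 0.2700
t_mix ~ log(1/eps)/(1 - |lambda_2|)
= log(100)/(1 - 0.2700) = 4.6052/0.7300
= 6.3085

6.3085


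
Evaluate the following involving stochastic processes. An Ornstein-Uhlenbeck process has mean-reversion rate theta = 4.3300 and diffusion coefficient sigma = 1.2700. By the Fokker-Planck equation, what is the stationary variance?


Stationary variance = sigma^2 / (2*theta)
= 1.2700^2 / (2*4.3300)
= 1.6129 / 8.6600
= 0.1862

0.1862


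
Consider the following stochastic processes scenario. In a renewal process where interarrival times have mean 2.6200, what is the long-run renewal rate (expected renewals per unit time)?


Long-run renewal rate = 1/E(X)
= 1/2.6200
= 0.3817

0.3817


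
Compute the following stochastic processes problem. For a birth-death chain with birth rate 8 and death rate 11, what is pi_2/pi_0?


For birth-death process, pi_n/pi_0 = (lambda/mu)^n
= (8/11)^2
= 0.5289

0.5289


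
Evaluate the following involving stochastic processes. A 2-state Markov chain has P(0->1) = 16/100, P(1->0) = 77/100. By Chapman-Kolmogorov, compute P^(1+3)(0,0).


P^4 = P^1 * P^3
Computing via matrix multiplication of the transition matrix.
Entry (0,0) of P^4 = 0.8280

0.8280


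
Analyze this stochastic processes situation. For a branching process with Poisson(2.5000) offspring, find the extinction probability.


Since mu = 2.5000 > 1, extinction prob q < 1.
Solve s = exp(mu*(s-1)) iteratively.
q = 0.1074

0.1074


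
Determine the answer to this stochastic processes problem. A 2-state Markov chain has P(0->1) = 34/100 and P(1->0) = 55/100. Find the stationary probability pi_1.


Stationary distribution: pi_0 = p10/(p01+p10), pi_1 = p01/(p01+p10)
p01 = 0.3400, p10 = 0.5500
pi_1 = 0.3820

0.3820


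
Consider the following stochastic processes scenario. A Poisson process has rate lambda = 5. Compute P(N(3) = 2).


P(N(t)=k) = (lambda*t)^k * exp(-lambda*t) / k!
lambda*t = 15
= 15^2 * exp(-15) / 2!
= 225 * 3.0590e-07 / 2
= 3.4414e-05

3.4414e-05


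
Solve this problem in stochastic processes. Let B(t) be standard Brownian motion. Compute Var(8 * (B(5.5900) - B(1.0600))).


Var(alpha*(B(t)-B(s))) = alpha^2 * (t-s)
= 8^2 * (5.5900 - 1.0600)
= 64 * 4.5300
= 289.9200

289.9200


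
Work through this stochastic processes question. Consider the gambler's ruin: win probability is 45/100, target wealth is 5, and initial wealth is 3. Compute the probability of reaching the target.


Gambler's ruin formula:
r = q/p = 0.5500/0.4500 = 1.2222
P(win) = (1 - r^i)/(1 - r^N)
= (1 - 1.2222^3)/(1 - 1.2222^5)
= 0.4780

0.4780


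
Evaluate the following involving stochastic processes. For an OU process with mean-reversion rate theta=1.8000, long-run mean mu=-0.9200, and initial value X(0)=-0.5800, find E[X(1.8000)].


E[X(t)] = mu + (X(0) - mu)*exp(-theta*t)
= -0.9200 + (-0.5800 - -0.9200)*exp(-1.8000*1.8000)
= -0.9200 + 0.3400 * 0.0392
= -0.9067

-0.9067


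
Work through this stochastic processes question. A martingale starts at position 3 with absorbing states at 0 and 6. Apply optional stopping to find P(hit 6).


By optional stopping theorem: E(M at tau) = M(0) = 3
P(hit 6)*6 + P(hit 0)*0 = 3
P(hit 6) = (3 - 0)/(6 - 0) = 1/2 = 0.5000

0.5000


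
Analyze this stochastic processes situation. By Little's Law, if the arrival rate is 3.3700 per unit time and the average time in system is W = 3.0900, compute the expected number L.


Little's Law: L = lambda * W
= 3.3700 * 3.0900
= 10.4133

10.4133


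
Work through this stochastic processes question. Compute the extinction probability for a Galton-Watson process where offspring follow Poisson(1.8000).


Since mu = 1.8000 > 1, extinction prob q < 1.
Solve s = exp(mu*(s-1)) iteratively.
q = 0.2676

0.2676


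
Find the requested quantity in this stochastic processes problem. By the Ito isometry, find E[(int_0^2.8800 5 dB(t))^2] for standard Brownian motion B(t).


By Ito isometry: E[(int f dB)^2] = int f^2 dt
= 5^2 * 2.8800
= 25 * 2.8800 = 72.0000

72.0000


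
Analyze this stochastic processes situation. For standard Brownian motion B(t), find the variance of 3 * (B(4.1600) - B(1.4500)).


Var(alpha*(B(t)-B(s))) = alpha^2 * (t-s)
= 3^2 * (4.1600 - 1.4500)
= 9 * 2.7100
= 24.3900

24.3900


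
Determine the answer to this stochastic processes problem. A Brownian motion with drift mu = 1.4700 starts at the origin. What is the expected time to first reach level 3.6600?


Expected first passage time = a/mu
= 3.6600/1.4700
= 2.4898

2.4898


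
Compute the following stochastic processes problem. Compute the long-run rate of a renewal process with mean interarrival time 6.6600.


Long-run renewal rate = 1/E(X)
= 1/6.6600
= 0.1502

0.1502


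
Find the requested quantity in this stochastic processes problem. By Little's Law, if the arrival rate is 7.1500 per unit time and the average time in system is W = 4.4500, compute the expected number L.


Little's Law: L = lambda * W
= 7.1500 * 4.4500
= 31.8175

31.8175


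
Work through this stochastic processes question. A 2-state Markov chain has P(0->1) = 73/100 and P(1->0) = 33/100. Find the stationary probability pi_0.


Stationary distribution: pi_0 = p10/(p01+p10), pi_1 = p01/(p01+p10)
p01 = 0.7300, p10 = 0.3300
pi_0 = 0.3113

0.3113


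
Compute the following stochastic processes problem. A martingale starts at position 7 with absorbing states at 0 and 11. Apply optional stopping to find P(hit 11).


By optional stopping theorem: E(M at tau) = M(0) = 7
P(hit 11)*11 + P(hit 0)*0 = 7
P(hit 11) = (7 - 0)/(11 - 0) = 7/11 = 0.6364

0.6364


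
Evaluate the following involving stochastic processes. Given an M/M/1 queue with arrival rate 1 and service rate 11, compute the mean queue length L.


rho = 1/11 = 0.0909
L = rho/(1-rho)
= 0.0909/0.9091
= 0.1000

0.1000


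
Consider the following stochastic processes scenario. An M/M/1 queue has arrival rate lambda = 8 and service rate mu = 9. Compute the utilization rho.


rho = lambda/mu
= 8/9
= 0.8889

0.8889


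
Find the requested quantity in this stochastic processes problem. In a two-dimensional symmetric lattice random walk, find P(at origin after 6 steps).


P = C(6,3)^2 / 4^6
= 20^2 / 4096
= 400 / 4096
= 0.0977

0.0977


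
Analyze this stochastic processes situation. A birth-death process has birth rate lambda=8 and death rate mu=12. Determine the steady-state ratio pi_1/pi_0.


For birth-death process, pi_n/pi_0 = (lambda/mu)^n
= (8/12)^1
= 0.6667

0.6667


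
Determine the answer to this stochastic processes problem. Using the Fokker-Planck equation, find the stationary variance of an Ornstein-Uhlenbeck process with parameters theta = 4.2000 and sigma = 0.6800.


Stationary variance = sigma^2 / (2*theta)
= 0.6800^2 / (2*4.2000)
= 0.4624 / 8.4000
= 0.0550

0.0550


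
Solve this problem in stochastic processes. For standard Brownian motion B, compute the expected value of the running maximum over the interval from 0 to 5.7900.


E(max B(s)) = sqrt(2t/pi)
= sqrt(2*5.7900/pi)
= sqrt(3.6860)
= 1.9199

1.9199


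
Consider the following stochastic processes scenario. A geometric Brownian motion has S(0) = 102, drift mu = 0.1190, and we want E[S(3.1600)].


E[S(t)] = S(0) * exp(mu * t)
= 102 * exp(0.1190 * 3.1600)
= 102 * 1.4565
= 148.5636

148.5636


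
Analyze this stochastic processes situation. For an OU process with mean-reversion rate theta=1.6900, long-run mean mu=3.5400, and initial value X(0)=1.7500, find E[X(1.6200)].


E[X(t)] = mu + (X(0) - mu)*exp(-theta*t)
= 3.5400 + (1.7500 - 3.5400)*exp(-1.6900*1.6200)
= 3.5400 + -1.7900 * 0.0647
= 3.4242

3.4242


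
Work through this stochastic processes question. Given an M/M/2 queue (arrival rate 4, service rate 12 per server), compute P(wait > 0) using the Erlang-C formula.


a = lambda/mu = 0.3333
rho = a/c = 0.1667
Erlang-C formula applied:
C(c,a) = 0.0476

0.0476


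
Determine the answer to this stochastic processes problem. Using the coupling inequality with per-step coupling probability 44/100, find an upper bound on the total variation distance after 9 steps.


TV distance bound <= (1-delta)^n
= (1 - 0.4400)^9
= 0.5600^9
= 0.0054

0.0054


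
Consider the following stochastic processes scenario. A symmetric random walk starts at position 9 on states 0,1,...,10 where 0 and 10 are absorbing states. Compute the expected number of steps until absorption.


For symmetric RW on 0,...,N with absorbing barriers, E(i) = i*(N-i)
E(9) = 9 * 1 = 9

9


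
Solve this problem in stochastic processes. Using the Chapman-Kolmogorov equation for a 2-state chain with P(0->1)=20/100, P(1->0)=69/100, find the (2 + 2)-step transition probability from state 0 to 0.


P^4 = P^2 * P^2
Computing via matrix multiplication of the transition matrix.
Entry (0,0) of P^4 = 0.7753

0.7753


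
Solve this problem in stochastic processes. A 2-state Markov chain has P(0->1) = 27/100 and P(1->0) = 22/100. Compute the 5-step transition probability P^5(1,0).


Computing P^5 by matrix multiplication.
P = [[0.7300, 0.2700], [0.2200, 0.7800]]
After raising P to the power 5:
P^5(1,0) = 0.4335

0.4335


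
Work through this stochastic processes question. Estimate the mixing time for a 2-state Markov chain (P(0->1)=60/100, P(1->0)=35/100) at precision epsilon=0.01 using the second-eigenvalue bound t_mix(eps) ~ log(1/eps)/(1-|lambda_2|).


lambda_2 = |1 - p01 - p10| = |1 - 0.6000 - 0.3500| = 0.0500
t_mix ~ log(1/eps)/(1 - |lambda_2|)
= log(100)/(1 - 0.0500) = 4.6052/0.9500
= 4.8475

4.8475


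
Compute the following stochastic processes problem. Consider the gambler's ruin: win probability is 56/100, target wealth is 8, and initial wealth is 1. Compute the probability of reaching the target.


Gambler's ruin formula:
r = q/p = 0.4400/0.5600 = 0.7857
P(win) = (1 - r^i)/(1 - r^N)
= (1 - 0.7857^1)/(1 - 0.7857^8)
= 0.2507

0.2507


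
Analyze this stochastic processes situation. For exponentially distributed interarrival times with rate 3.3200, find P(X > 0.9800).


P(X > t) = exp(-lambda * t)
= exp(-3.3200 * 0.9800)
= exp(-3.2536) = 0.0386

0.0386


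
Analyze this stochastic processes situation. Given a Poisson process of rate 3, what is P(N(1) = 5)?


P(N(t)=k) = (lambda*t)^k * exp(-lambda*t) / k!
lambda*t = 3
= 3^5 * exp(-3) / 5!
= 243 * 0.0498 / 120
= 0.1008

0.1008


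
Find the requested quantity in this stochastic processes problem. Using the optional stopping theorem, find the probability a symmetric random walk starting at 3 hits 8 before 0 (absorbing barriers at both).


By optional stopping theorem: E(M at tau) = M(0) = 3
P(hit 8)*8 + P(hit 0)*0 = 3
P(hit 8) = (3 - 0)/(8 - 0) = 3/8 = 0.3750

0.3750


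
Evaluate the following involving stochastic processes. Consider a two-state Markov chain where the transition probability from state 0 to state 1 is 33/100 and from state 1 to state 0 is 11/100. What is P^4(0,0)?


Computing P^4 by matrix multiplication.
P = [[0.6700, 0.3300], [0.1100, 0.8900]]
After raising P to the power 4:
P^4(0,0) = 0.3238

0.3238


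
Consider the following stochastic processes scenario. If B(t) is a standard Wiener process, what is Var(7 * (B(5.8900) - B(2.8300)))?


Var(alpha*(B(t)-B(s))) = alpha^2 * (t-s)
= 7^2 * (5.8900 - 2.8300)
= 49 * 3.0600
= 149.9400

149.9400


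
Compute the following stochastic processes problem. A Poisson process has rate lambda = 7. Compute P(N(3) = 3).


P(N(t)=k) = (lambda*t)^k * exp(-lambda*t) / k!
lambda*t = 21
= 21^3 * exp(-21) / 3!
= 9261 * 7.5826e-10 / 6
= 1.1704e-06

1.1704e-06


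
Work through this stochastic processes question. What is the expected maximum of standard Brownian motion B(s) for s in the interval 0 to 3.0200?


E(max B(s)) = sqrt(2t/pi)
= sqrt(2*3.0200/pi)
= sqrt(1.9226)
= 1.3866

1.3866


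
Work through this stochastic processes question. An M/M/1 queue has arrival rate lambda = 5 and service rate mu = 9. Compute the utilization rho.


rho = lambda/mu
= 5/9
= 0.5556

0.5556


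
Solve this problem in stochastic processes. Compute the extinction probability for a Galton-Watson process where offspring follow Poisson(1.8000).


Since mu = 1.8000 > 1, extinction prob q < 1.
Solve s = exp(mu*(s-1)) iteratively.
q = 0.2676

0.2676


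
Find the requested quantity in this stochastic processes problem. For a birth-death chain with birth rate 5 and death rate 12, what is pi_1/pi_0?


For birth-death process, pi_n/pi_0 = (lambda/mu)^n
= (5/12)^1
= 0.4167

0.4167


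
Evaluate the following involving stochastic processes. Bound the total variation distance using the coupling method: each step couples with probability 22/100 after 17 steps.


TV distance bound <= (1-delta)^n
= (1 - 0.2200)^17
= 0.7800^17
= 0.0146

0.0146


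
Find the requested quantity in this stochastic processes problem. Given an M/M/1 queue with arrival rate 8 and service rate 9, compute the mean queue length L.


rho = 8/9 = 0.8889
L = rho/(1-rho)
= 0.8889/0.1111
= 8.0000

8.0000


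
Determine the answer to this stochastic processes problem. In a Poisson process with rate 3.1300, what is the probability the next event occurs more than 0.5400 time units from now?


P(X > t) = exp(-lambda * t)
= exp(-3.1300 * 0.5400)
= exp(-1.6902) = 0.1845

0.1845


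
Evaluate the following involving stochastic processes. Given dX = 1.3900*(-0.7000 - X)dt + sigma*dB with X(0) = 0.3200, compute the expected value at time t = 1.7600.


E[X(t)] = mu + (X(0) - mu)*exp(-theta*t)
= -0.7000 + (0.3200 - -0.7000)*exp(-1.3900*1.7600)
= -0.7000 + 1.0200 * 0.0866
= -0.6117

-0.6117


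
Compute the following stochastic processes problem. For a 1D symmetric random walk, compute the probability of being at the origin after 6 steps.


P(S(6) = 0) = C(6,3) / 4^3
= 20 / 64
= 0.3125

0.3125


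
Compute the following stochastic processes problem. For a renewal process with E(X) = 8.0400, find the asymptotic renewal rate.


Long-run renewal rate = 1/E(X)
= 1/8.0400
= 0.1244

0.1244


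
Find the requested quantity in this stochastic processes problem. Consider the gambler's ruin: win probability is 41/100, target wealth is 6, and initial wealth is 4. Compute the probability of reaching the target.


Gambler's ruin formula:
r = q/p = 0.5900/0.4100 = 1.4390
P(win) = (1 - r^i)/(1 - r^N)
= (1 - 1.4390^4)/(1 - 1.4390^6)
= 0.4173

0.4173


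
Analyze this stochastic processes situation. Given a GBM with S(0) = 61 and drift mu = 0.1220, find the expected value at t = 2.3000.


E[S(t)] = S(0) * exp(mu * t)
= 61 * exp(0.1220 * 2.3000)
= 61 * 1.3239
= 80.7594

80.7594


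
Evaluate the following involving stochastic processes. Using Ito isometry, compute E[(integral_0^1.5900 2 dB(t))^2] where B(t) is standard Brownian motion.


By Ito isometry: E[(int f dB)^2] = int f^2 dt
= 2^2 * 1.5900
= 4 * 1.5900 = 6.3600

6.3600


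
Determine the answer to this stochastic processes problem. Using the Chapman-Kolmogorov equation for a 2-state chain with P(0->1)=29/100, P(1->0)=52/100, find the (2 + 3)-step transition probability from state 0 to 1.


P^5 = P^2 * P^3
Computing via matrix multiplication of the transition matrix.
Entry (0,1) of P^5 = 0.3579

0.3579


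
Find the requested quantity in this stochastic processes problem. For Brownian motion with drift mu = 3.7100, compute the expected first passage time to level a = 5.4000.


Expected first passage time = a/mu
= 5.4000/3.7100
= 1.4555

1.4555


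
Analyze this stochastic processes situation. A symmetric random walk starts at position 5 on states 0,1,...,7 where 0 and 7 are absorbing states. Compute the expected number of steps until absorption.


For symmetric RW on 0,...,N with absorbing barriers, E(i) = i*(N-i)
E(5) = 5 * 2 = 10

10


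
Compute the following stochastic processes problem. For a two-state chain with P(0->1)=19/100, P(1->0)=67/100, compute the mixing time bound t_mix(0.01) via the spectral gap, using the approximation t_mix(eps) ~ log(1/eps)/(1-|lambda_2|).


lambda_2 = |1 - p01 - p10| = |1 - 0.1900 - 0.6700| = 0.1400
t_mix ~ log(1/eps)/(1 - |lambda_2|)
= log(100)/(1 - 0.1400) = 4.6052/0.8600
= 5.3548

5.3548


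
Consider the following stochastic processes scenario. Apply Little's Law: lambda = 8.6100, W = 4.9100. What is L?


Little's Law: L = lambda * W
= 8.6100 * 4.9100
= 42.2751

42.2751


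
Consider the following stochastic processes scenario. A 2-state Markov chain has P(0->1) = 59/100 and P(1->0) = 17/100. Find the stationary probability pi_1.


Stationary distribution: pi_0 = p10/(p01+p10), pi_1 = p01/(p01+p10)
p01 = 0.5900, p10 = 0.1700
pi_1 = 0.7763

0.7763


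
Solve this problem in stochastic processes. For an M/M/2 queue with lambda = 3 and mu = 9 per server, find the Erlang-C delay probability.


a = lambda/mu = 0.3333
rho = a/c = 0.1667
Erlang-C formula applied:
C(c,a) = 0.0476

0.0476


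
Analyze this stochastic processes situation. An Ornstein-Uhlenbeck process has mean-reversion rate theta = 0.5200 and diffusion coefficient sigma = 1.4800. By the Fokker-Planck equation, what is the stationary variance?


Stationary variance = sigma^2 / (2*theta)
= 1.4800^2 / (2*0.5200)
= 2.1904 / 1.0400
= 2.1062

2.1062


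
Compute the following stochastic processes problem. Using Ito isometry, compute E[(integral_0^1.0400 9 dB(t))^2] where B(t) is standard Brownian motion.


By Ito isometry: E[(int f dB)^2] = int f^2 dt
= 9^2 * 1.0400
= 81 * 1.0400 = 84.2400

84.2400


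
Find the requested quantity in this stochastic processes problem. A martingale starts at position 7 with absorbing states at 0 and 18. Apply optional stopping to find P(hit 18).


By optional stopping theorem: E(M at tau) = M(0) = 7
P(hit 18)*18 + P(hit 0)*0 = 7
P(hit 18) = (7 - 0)/(18 - 0) = 7/18 = 0.3889

0.3889


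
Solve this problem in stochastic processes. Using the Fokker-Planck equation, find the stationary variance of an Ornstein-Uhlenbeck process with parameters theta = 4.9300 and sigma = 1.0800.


Stationary variance = sigma^2 / (2*theta)
= 1.0800^2 / (2*4.9300)
= 1.1664 / 9.8600
= 0.1183

0.1183


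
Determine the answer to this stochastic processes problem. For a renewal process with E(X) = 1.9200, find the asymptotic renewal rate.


Long-run renewal rate = 1/E(X)
= 1/1.9200
= 0.5208

0.5208


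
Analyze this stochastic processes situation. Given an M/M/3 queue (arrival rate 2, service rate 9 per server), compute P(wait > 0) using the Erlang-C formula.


a = lambda/mu = 0.2222
rho = a/c = 0.0741
Erlang-C formula applied:
C(c,a) = 0.0016

0.0016


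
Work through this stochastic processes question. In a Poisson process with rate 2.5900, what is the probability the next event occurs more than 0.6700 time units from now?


P(X > t) = exp(-lambda * t)
= exp(-2.5900 * 0.6700)
= exp(-1.7353) = 0.1763

0.1763


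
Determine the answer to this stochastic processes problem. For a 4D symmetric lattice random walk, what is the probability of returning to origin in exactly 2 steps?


P(return in 2 steps) = P(reverse first step) = 1/(2d)
= 1/8
= 0.1250

0.1250


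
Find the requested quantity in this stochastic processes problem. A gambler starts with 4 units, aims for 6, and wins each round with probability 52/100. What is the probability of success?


Gambler's ruin formula:
r = q/p = 0.4800/0.5200 = 0.9231
P(win) = (1 - r^i)/(1 - r^N)
= (1 - 0.9231^4)/(1 - 0.9231^6)
= 0.7184

0.7184


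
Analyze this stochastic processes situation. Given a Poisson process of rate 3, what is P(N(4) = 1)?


P(N(t)=k) = (lambda*t)^k * exp(-lambda*t) / k!
lambda*t = 12
= 12^1 * exp(-12) / 1!
= 12 * 6.1442e-06 / 1
= 7.3731e-05

7.3731e-05


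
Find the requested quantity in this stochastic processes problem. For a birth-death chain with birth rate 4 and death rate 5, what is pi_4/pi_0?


For birth-death process, pi_n/pi_0 = (lambda/mu)^n
= (4/5)^4
= 0.4096

0.4096


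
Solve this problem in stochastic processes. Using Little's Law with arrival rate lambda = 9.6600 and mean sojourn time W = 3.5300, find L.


Little's Law: L = lambda * W
= 9.6600 * 3.5300
= 34.0998

34.0998


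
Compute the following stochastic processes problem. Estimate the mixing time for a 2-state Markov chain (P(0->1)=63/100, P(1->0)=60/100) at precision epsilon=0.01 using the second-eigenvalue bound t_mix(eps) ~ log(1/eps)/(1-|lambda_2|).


lambda_2 = |1 - p01 - p10| = |1 - 0.6300 - 0.6000| = 0.2300
t_mix ~ log(1/eps)/(1 - |lambda_2|)
= log(100)/(1 - 0.2300) = 4.6052/0.7700
= 5.9807

5.9807


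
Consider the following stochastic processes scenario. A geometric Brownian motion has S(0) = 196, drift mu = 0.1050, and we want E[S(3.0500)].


E[S(t)] = S(0) * exp(mu * t)
= 196 * exp(0.1050 * 3.0500)
= 196 * 1.3775
= 269.9845

269.9845


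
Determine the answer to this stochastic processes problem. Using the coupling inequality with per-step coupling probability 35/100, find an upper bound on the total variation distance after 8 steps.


TV distance bound <= (1-delta)^n
= (1 - 0.3500)^8
= 0.6500^8
= 0.0319

0.0319


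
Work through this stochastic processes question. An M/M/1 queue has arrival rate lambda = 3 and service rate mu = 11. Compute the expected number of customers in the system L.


rho = 3/11 = 0.2727
L = rho/(1-rho)
= 0.2727/0.7273
= 0.3750

0.3750


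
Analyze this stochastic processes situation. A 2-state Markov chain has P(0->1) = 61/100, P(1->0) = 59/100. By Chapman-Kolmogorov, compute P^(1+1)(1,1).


P^2 = P^1 * P^1
Computing via matrix multiplication of the transition matrix.
Entry (1,1) of P^2 = 0.5280

0.5280


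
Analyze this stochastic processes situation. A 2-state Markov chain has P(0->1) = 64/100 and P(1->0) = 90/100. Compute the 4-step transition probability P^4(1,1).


Computing P^4 by matrix multiplication.
P = [[0.3600, 0.6400], [0.9000, 0.1000]]
After raising P to the power 4:
P^4(1,1) = 0.4653

0.4653


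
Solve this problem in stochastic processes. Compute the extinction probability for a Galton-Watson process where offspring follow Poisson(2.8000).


Since mu = 2.8000 > 1, extinction prob q < 1.
Solve s = exp(mu*(s-1)) iteratively.
q = 0.0750

0.0750


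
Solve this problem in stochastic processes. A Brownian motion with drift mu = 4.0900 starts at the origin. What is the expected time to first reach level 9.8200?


Expected first passage time = a/mu
= 9.8200/4.0900
= 2.4010

2.4010


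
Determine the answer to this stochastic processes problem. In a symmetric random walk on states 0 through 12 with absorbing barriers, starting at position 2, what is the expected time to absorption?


For symmetric RW on 0,...,N with absorbing barriers, E(i) = i*(N-i)
E(2) = 2 * 10 = 20

20


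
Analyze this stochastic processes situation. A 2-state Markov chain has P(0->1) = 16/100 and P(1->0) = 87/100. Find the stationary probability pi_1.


Stationary distribution: pi_0 = p10/(p01+p10), pi_1 = p01/(p01+p10)
p01 = 0.1600, p10 = 0.8700
pi_1 = 0.1553

0.1553


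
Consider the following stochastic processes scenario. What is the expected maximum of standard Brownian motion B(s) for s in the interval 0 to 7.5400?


E(max B(s)) = sqrt(2t/pi)
= sqrt(2*7.5400/pi)
= sqrt(4.8001)
= 2.1909

2.1909


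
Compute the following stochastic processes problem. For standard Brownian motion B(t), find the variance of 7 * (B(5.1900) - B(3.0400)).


Var(alpha*(B(t)-B(s))) = alpha^2 * (t-s)
= 7^2 * (5.1900 - 3.0400)
= 49 * 2.1500
= 105.3500

105.3500


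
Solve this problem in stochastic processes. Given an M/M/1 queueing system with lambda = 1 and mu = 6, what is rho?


rho = lambda/mu
= 1/6
= 0.1667

0.1667


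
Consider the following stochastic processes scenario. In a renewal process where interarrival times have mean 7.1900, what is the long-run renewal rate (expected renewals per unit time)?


Long-run renewal rate = 1/E(X)
= 1/7.1900
= 0.1391

0.1391


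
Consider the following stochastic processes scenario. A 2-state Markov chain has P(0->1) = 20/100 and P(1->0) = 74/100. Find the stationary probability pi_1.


Stationary distribution: pi_0 = p10/(p01+p10), pi_1 = p01/(p01+p10)
p01 = 0.2000, p10 = 0.7400
pi_1 = 0.2128

0.2128


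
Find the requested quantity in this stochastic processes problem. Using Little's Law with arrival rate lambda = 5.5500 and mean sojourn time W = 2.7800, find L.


Little's Law: L = lambda * W
= 5.5500 * 2.7800
= 15.4290

15.4290


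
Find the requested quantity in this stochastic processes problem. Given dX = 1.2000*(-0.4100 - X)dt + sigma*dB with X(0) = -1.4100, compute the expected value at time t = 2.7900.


E[X(t)] = mu + (X(0) - mu)*exp(-theta*t)
= -0.4100 + (-1.4100 - -0.4100)*exp(-1.2000*2.7900)
= -0.4100 + -1.0000 * 0.0352
= -0.4452

-0.4452


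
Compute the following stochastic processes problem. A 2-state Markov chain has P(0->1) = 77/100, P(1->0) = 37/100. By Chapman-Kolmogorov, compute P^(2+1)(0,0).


P^3 = P^2 * P^1
Computing via matrix multiplication of the transition matrix.
Entry (0,0) of P^3 = 0.3227

0.3227


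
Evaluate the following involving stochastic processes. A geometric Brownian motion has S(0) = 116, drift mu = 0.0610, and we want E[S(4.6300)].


E[S(t)] = S(0) * exp(mu * t)
= 116 * exp(0.0610 * 4.6300)
= 116 * 1.3263
= 153.8565

153.8565


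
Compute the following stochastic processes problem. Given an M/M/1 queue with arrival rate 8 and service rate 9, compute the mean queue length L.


rho = 8/9 = 0.8889
L = rho/(1-rho)
= 0.8889/0.1111
= 8.0000

8.0000


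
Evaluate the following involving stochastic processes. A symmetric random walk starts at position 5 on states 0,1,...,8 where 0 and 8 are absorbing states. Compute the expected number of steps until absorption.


For symmetric RW on 0,...,N with absorbing barriers, E(i) = i*(N-i)
E(5) = 5 * 3 = 15

15


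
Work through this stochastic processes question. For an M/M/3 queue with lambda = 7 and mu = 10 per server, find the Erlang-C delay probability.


a = lambda/mu = 0.7000
rho = a/c = 0.2333
Erlang-C formula applied:
C(c,a) = 0.0369

0.0369


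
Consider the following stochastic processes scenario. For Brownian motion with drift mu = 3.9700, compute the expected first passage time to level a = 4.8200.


Expected first passage time = a/mu
= 4.8200/3.9700
= 1.2141

1.2141


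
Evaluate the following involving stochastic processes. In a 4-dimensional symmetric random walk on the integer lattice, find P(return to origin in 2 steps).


P(return in 2 steps) = P(reverse first step) = 1/(2d)
= 1/8
= 0.1250

0.1250


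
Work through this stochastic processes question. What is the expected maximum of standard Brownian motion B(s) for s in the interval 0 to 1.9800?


E(max B(s)) = sqrt(2t/pi)
= sqrt(2*1.9800/pi)
= sqrt(1.2605)
= 1.1227

1.1227


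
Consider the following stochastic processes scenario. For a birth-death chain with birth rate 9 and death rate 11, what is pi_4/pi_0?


For birth-death process, pi_n/pi_0 = (lambda/mu)^n
= (9/11)^4
= 0.4481

0.4481


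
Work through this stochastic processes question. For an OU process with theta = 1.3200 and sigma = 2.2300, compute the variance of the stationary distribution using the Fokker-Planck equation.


Stationary variance = sigma^2 / (2*theta)
= 2.2300^2 / (2*1.3200)
= 4.9729 / 2.6400
= 1.8837

1.8837


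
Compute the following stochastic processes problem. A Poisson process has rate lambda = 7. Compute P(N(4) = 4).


P(N(t)=k) = (lambda*t)^k * exp(-lambda*t) / k!
lambda*t = 28
= 28^4 * exp(-28) / 4!
= 614656 * 6.9144e-13 / 24
= 1.7708e-08

1.7708e-08
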